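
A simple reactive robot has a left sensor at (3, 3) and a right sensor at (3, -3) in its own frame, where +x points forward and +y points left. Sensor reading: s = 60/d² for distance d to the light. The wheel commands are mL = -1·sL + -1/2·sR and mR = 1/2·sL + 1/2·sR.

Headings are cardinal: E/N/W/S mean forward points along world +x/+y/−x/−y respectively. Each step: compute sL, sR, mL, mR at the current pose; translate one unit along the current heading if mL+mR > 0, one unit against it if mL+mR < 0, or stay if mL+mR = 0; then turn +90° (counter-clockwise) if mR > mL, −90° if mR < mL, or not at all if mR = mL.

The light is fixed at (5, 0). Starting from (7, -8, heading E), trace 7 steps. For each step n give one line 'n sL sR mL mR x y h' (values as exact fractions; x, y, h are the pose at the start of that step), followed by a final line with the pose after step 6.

n=0: pose=(7,-8,E); sL=6/5, sR=30/73; mL=-513/365, mR=294/365; mL+mR=-3/5 → advance -1; mR−mL=807/365 → turn +1·90°
n=1: pose=(6,-8,N); sL=60/29, sR=60/41; mL=-3330/1189, mR=2100/1189; mL+mR=-30/29 → advance -1; mR−mL=5430/1189 → turn +1·90°
n=2: pose=(6,-9,W); sL=15/37, sR=3/2; mL=-171/148, mR=141/148; mL+mR=-15/74 → advance -1; mR−mL=78/37 → turn +1·90°
n=3: pose=(7,-9,S); sL=60/169, sR=12/29; mL=-2754/4901, mR=1884/4901; mL+mR=-30/169 → advance -1; mR−mL=4638/4901 → turn +1·90°
n=4: pose=(7,-8,E); sL=6/5, sR=30/73; mL=-513/365, mR=294/365; mL+mR=-3/5 → advance -1; mR−mL=807/365 → turn +1·90°
n=5: pose=(6,-8,N); sL=60/29, sR=60/41; mL=-3330/1189, mR=2100/1189; mL+mR=-30/29 → advance -1; mR−mL=5430/1189 → turn +1·90°
n=6: pose=(6,-9,W); sL=15/37, sR=3/2; mL=-171/148, mR=141/148; mL+mR=-15/74 → advance -1; mR−mL=78/37 → turn +1·90°

0 6/5 30/73 -513/365 294/365 7 -8 E
1 60/29 60/41 -3330/1189 2100/1189 6 -8 N
2 15/37 3/2 -171/148 141/148 6 -9 W
3 60/169 12/29 -2754/4901 1884/4901 7 -9 S
4 6/5 30/73 -513/365 294/365 7 -8 E
5 60/29 60/41 -3330/1189 2100/1189 6 -8 N
6 15/37 3/2 -171/148 141/148 6 -9 W
final 7 -9 S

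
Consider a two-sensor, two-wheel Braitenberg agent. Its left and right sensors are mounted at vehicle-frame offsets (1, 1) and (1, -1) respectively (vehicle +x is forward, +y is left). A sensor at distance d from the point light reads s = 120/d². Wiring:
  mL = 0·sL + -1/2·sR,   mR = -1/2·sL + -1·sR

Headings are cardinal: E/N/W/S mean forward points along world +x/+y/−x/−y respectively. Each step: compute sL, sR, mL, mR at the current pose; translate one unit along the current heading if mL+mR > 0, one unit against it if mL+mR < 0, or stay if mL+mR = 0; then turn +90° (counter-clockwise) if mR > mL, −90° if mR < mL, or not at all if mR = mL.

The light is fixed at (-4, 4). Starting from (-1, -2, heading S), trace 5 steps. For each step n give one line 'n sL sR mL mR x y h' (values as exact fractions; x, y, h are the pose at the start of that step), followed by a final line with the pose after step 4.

0 24/13 120/53 -60/53 -2196/689 -1 -2 S
1 3 6 -3 -15/2 -1 -1 W
2 24/5 120/41 -60/41 -1092/205 0 -1 N
3 12/5 60/37 -30/37 -522/185 0 -2 E
4 24/13 120/53 -60/53 -2196/689 -1 -2 S
final -1 -1 W

n=0: pose=(-1,-2,S); sL=24/13, sR=120/53; mL=-60/53, mR=-2196/689; mL+mR=-2976/689 → advance -1; mR−mL=-1416/689 → turn -1·90°
n=1: pose=(-1,-1,W); sL=3, sR=6; mL=-3, mR=-15/2; mL+mR=-21/2 → advance -1; mR−mL=-9/2 → turn -1·90°
n=2: pose=(0,-1,N); sL=24/5, sR=120/41; mL=-60/41, mR=-1092/205; mL+mR=-1392/205 → advance -1; mR−mL=-792/205 → turn -1·90°
n=3: pose=(0,-2,E); sL=12/5, sR=60/37; mL=-30/37, mR=-522/185; mL+mR=-672/185 → advance -1; mR−mL=-372/185 → turn -1·90°
n=4: pose=(-1,-2,S); sL=24/13, sR=120/53; mL=-60/53, mR=-2196/689; mL+mR=-2976/689 → advance -1; mR−mL=-1416/689 → turn -1·90°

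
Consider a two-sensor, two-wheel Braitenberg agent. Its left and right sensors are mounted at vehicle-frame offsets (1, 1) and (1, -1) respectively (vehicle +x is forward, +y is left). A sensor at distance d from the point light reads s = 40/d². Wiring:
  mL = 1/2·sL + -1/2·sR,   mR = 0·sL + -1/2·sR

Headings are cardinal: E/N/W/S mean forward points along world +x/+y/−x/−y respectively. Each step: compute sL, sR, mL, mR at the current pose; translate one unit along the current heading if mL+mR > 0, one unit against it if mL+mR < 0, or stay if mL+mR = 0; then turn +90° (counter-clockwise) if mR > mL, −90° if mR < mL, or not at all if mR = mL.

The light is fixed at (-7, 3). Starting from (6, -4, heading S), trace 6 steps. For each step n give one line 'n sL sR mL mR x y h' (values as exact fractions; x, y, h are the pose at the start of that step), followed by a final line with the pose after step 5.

0 2/13 5/26 -1/52 -5/52 6 -4 S
1 40/193 40/169 -480/32617 -20/169 6 -3 W
2 20/97 4/25 56/2425 -2/25 7 -3 N
3 40/261 40/289 560/75429 -20/289 7 -4 E
4 2/13 5/26 -1/52 -5/52 6 -4 S
5 40/193 40/169 -480/32617 -20/169 6 -3 W
final 7 -3 N

n=0: pose=(6,-4,S); sL=2/13, sR=5/26; mL=-1/52, mR=-5/52; mL+mR=-3/26 → advance -1; mR−mL=-1/13 → turn -1·90°
n=1: pose=(6,-3,W); sL=40/193, sR=40/169; mL=-480/32617, mR=-20/169; mL+mR=-4340/32617 → advance -1; mR−mL=-20/193 → turn -1·90°
n=2: pose=(7,-3,N); sL=20/97, sR=4/25; mL=56/2425, mR=-2/25; mL+mR=-138/2425 → advance -1; mR−mL=-10/97 → turn -1·90°
n=3: pose=(7,-4,E); sL=40/261, sR=40/289; mL=560/75429, mR=-20/289; mL+mR=-4660/75429 → advance -1; mR−mL=-20/261 → turn -1·90°
n=4: pose=(6,-4,S); sL=2/13, sR=5/26; mL=-1/52, mR=-5/52; mL+mR=-3/26 → advance -1; mR−mL=-1/13 → turn -1·90°
n=5: pose=(6,-3,W); sL=40/193, sR=40/169; mL=-480/32617, mR=-20/169; mL+mR=-4340/32617 → advance -1; mR−mL=-20/193 → turn -1·90°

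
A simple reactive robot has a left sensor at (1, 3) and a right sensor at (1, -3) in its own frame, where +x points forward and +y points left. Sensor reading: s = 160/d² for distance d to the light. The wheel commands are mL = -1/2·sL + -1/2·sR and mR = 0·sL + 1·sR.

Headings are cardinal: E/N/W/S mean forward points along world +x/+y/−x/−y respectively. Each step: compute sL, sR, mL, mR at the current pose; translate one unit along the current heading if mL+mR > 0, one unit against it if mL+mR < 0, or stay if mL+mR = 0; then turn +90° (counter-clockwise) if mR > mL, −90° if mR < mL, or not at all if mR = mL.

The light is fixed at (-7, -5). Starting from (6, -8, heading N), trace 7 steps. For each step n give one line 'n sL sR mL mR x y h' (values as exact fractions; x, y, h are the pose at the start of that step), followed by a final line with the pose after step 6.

n=0: pose=(6,-8,N); sL=20/13, sR=8/13; mL=-14/13, mR=8/13; mL+mR=-6/13 → advance -1; mR−mL=22/13 → turn +1·90°
n=1: pose=(6,-9,W); sL=160/193, sR=32/29; mL=-5408/5597, mR=32/29; mL+mR=768/5597 → advance +1; mR−mL=11584/5597 → turn +1·90°
n=2: pose=(5,-9,S); sL=16/25, sR=80/53; mL=-1424/1325, mR=80/53; mL+mR=576/1325 → advance +1; mR−mL=3424/1325 → turn +1·90°
n=3: pose=(5,-10,E); sL=160/173, sR=160/233; mL=-32480/40309, mR=160/233; mL+mR=-4800/40309 → advance -1; mR−mL=60160/40309 → turn +1·90°
n=4: pose=(4,-10,N); sL=2, sR=40/53; mL=-73/53, mR=40/53; mL+mR=-33/53 → advance -1; mR−mL=113/53 → turn +1·90°
n=5: pose=(4,-11,W); sL=160/181, sR=160/109; mL=-23200/19729, mR=160/109; mL+mR=5760/19729 → advance +1; mR−mL=52160/19729 → turn +1·90°
n=6: pose=(3,-11,S); sL=80/109, sR=80/49; mL=-6320/5341, mR=80/49; mL+mR=2400/5341 → advance +1; mR−mL=15040/5341 → turn +1·90°

0 20/13 8/13 -14/13 8/13 6 -8 N
1 160/193 32/29 -5408/5597 32/29 6 -9 W
2 16/25 80/53 -1424/1325 80/53 5 -9 S
3 160/173 160/233 -32480/40309 160/233 5 -10 E
4 2 40/53 -73/53 40/53 4 -10 N
5 160/181 160/109 -23200/19729 160/109 4 -11 W
6 80/109 80/49 -6320/5341 80/49 3 -11 S
final 3 -12 E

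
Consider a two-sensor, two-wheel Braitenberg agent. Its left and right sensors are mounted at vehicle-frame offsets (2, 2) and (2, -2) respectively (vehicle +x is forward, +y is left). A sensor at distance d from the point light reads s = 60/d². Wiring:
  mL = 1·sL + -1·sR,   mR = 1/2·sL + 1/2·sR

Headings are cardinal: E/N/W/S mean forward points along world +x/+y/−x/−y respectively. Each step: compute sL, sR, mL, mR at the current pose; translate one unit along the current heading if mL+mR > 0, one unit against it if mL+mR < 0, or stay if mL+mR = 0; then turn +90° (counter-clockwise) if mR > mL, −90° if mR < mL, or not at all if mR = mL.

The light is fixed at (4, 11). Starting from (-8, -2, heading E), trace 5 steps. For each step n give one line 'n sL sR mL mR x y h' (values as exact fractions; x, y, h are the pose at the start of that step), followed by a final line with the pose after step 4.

0 60/221 12/65 96/1105 252/1105 -8 -2 E
1 6/29 30/101 -264/2929 738/2929 -7 -2 N
2 12/73 60/269 -1152/19637 3804/19637 -7 -1 W
3 15/74 15/98 90/1813 645/3626 -8 -1 S
4 60/221 12/65 96/1105 252/1105 -8 -2 E
final -7 -2 N

n=0: pose=(-8,-2,E); sL=60/221, sR=12/65; mL=96/1105, mR=252/1105; mL+mR=348/1105 → advance +1; mR−mL=12/85 → turn +1·90°
n=1: pose=(-7,-2,N); sL=6/29, sR=30/101; mL=-264/2929, mR=738/2929; mL+mR=474/2929 → advance +1; mR−mL=1002/2929 → turn +1·90°
n=2: pose=(-7,-1,W); sL=12/73, sR=60/269; mL=-1152/19637, mR=3804/19637; mL+mR=2652/19637 → advance +1; mR−mL=4956/19637 → turn +1·90°
n=3: pose=(-8,-1,S); sL=15/74, sR=15/98; mL=90/1813, mR=645/3626; mL+mR=825/3626 → advance +1; mR−mL=465/3626 → turn +1·90°
n=4: pose=(-8,-2,E); sL=60/221, sR=12/65; mL=96/1105, mR=252/1105; mL+mR=348/1105 → advance +1; mR−mL=12/85 → turn +1·90°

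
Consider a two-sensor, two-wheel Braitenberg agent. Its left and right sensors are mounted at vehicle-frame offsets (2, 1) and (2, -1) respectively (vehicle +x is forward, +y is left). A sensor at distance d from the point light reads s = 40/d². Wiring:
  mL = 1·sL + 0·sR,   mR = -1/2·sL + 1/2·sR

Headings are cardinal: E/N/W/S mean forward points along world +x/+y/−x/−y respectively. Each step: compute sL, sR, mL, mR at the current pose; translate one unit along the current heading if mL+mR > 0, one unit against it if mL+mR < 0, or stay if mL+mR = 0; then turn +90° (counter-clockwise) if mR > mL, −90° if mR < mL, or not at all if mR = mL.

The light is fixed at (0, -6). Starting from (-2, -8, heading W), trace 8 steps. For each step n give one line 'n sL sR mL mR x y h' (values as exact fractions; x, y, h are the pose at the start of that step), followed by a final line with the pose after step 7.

n=0: pose=(-2,-8,W); sL=8/5, sR=40/17; mL=8/5, mR=32/85; mL+mR=168/85 → advance +1; mR−mL=-104/85 → turn -1·90°
n=1: pose=(-3,-8,N); sL=5/2, sR=10; mL=5/2, mR=15/4; mL+mR=25/4 → advance +1; mR−mL=5/4 → turn +1·90°
n=2: pose=(-3,-7,W); sL=40/29, sR=8/5; mL=40/29, mR=16/145; mL+mR=216/145 → advance +1; mR−mL=-184/145 → turn -1·90°
n=3: pose=(-4,-7,N); sL=20/13, sR=4; mL=20/13, mR=16/13; mL+mR=36/13 → advance +1; mR−mL=-4/13 → turn -1·90°
n=4: pose=(-4,-6,E); sL=8, sR=8; mL=8, mR=0; mL+mR=8 → advance +1; mR−mL=-8 → turn -1·90°
n=5: pose=(-3,-6,S); sL=5, sR=2; mL=5, mR=-3/2; mL+mR=7/2 → advance +1; mR−mL=-13/2 → turn -1·90°
n=6: pose=(-3,-7,W); sL=40/29, sR=8/5; mL=40/29, mR=16/145; mL+mR=216/145 → advance +1; mR−mL=-184/145 → turn -1·90°
n=7: pose=(-4,-7,N); sL=20/13, sR=4; mL=20/13, mR=16/13; mL+mR=36/13 → advance +1; mR−mL=-4/13 → turn -1·90°

0 8/5 40/17 8/5 32/85 -2 -8 W
1 5/2 10 5/2 15/4 -3 -8 N
2 40/29 8/5 40/29 16/145 -3 -7 W
3 20/13 4 20/13 16/13 -4 -7 N
4 8 8 8 0 -4 -6 E
5 5 2 5 -3/2 -3 -6 S
6 40/29 8/5 40/29 16/145 -3 -7 W
7 20/13 4 20/13 16/13 -4 -7 N
final -4 -6 E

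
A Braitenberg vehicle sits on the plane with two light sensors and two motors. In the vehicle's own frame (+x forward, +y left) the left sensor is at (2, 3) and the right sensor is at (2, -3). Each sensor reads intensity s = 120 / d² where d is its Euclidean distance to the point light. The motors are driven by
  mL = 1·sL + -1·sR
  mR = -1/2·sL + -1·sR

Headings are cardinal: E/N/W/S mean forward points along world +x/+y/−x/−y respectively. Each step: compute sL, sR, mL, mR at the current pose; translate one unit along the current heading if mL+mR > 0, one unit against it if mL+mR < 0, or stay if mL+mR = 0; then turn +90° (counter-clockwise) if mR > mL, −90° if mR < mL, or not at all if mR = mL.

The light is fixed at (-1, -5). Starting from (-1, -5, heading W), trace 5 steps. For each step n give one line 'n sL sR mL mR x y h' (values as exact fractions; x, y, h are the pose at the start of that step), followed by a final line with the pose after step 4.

n=0: pose=(-1,-5,W); sL=120/13, sR=120/13; mL=0, mR=-180/13; mL+mR=-180/13 → advance -1; mR−mL=-180/13 → turn -1·90°
n=1: pose=(0,-5,N); sL=15, sR=6; mL=9, mR=-27/2; mL+mR=-9/2 → advance -1; mR−mL=-45/2 → turn -1·90°
n=2: pose=(0,-6,E); sL=120/13, sR=24/5; mL=288/65, mR=-612/65; mL+mR=-324/65 → advance -1; mR−mL=-180/13 → turn -1·90°
n=3: pose=(-1,-6,S); sL=20/3, sR=20/3; mL=0, mR=-10; mL+mR=-10 → advance -1; mR−mL=-10 → turn -1·90°
n=4: pose=(-1,-5,W); sL=120/13, sR=120/13; mL=0, mR=-180/13; mL+mR=-180/13 → advance -1; mR−mL=-180/13 → turn -1·90°

0 120/13 120/13 0 -180/13 -1 -5 W
1 15 6 9 -27/2 0 -5 N
2 120/13 24/5 288/65 -612/65 0 -6 E
3 20/3 20/3 0 -10 -1 -6 S
4 120/13 120/13 0 -180/13 -1 -5 W
final 0 -5 N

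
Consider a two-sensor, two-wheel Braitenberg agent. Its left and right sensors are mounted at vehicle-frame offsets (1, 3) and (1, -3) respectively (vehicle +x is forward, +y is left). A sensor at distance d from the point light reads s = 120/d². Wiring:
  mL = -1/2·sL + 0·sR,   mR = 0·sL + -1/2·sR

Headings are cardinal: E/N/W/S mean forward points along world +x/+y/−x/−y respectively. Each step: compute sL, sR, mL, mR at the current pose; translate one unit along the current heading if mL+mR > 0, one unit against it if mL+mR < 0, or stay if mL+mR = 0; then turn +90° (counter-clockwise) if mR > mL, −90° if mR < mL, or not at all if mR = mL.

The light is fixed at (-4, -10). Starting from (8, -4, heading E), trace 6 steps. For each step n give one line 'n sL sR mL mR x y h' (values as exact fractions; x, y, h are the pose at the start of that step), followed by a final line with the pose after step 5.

n=0: pose=(8,-4,E); sL=12/25, sR=60/89; mL=-6/25, mR=-30/89; mL+mR=-1284/2225 → advance -1; mR−mL=-216/2225 → turn -1·90°
n=1: pose=(7,-4,S); sL=120/221, sR=120/89; mL=-60/221, mR=-60/89; mL+mR=-18600/19669 → advance -1; mR−mL=-7920/19669 → turn -1·90°
n=2: pose=(7,-3,W); sL=30/29, sR=3/5; mL=-15/29, mR=-3/10; mL+mR=-237/290 → advance -1; mR−mL=63/290 → turn +1·90°
n=3: pose=(8,-3,S); sL=40/87, sR=40/39; mL=-20/87, mR=-20/39; mL+mR=-280/377 → advance -1; mR−mL=-320/1131 → turn -1·90°
n=4: pose=(8,-2,W); sL=60/73, sR=60/121; mL=-30/73, mR=-30/121; mL+mR=-5820/8833 → advance -1; mR−mL=1440/8833 → turn +1·90°
n=5: pose=(9,-2,S); sL=24/61, sR=120/149; mL=-12/61, mR=-60/149; mL+mR=-5448/9089 → advance -1; mR−mL=-1872/9089 → turn -1·90°

0 12/25 60/89 -6/25 -30/89 8 -4 E
1 120/221 120/89 -60/221 -60/89 7 -4 S
2 30/29 3/5 -15/29 -3/10 7 -3 W
3 40/87 40/39 -20/87 -20/39 8 -3 S
4 60/73 60/121 -30/73 -30/121 8 -2 W
5 24/61 120/149 -12/61 -60/149 9 -2 S
final 9 -1 W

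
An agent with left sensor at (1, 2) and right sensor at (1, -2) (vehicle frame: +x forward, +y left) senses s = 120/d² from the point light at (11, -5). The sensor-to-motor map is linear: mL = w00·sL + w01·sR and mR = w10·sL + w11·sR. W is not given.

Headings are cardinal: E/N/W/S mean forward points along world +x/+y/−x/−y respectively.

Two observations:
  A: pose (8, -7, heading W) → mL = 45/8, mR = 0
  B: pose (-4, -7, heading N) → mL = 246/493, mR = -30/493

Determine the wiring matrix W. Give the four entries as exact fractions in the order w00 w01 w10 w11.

-1/2 1 -1 1/2

obs A: pose=(8,-7,W) → sL=15/4, sR=15/2, mL=45/8, mR=0
obs B: pose=(-4,-7,N) → sL=12/29, sR=12/17, mL=246/493, mR=-30/493
sensor matrix S = [[15/4, 15/2], [12/29, 12/17]]; det S = -225/493
solve [mL_A; mL_B] = S·[w00; w01] and [mR_A; mR_B] = S·[w10; w11]:
  w00 = -1/2, w01 = 1, w10 = -1, w11 = 1/2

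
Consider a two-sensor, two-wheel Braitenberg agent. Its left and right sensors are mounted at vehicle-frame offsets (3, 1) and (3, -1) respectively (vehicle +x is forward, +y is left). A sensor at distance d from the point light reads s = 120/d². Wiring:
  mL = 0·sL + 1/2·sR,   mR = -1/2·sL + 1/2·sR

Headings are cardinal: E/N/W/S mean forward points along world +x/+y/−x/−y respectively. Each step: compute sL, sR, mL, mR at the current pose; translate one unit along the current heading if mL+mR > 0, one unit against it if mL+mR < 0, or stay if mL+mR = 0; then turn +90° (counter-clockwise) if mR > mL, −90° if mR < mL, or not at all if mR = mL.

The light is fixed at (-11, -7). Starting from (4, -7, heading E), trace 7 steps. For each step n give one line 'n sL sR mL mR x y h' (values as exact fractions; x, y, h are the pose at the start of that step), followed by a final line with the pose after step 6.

0 24/65 24/65 12/65 0 4 -7 E
1 60/149 20/39 10/39 320/5811 5 -7 S
2 120/173 120/169 60/169 240/29237 5 -8 W
3 3/5 6/13 3/13 -9/130 4 -8 N
4 24/65 24/65 12/65 0 4 -7 E
5 60/149 20/39 10/39 320/5811 5 -7 S
6 120/173 120/169 60/169 240/29237 5 -8 W
final 4 -8 N

n=0: pose=(4,-7,E); sL=24/65, sR=24/65; mL=12/65, mR=0; mL+mR=12/65 → advance +1; mR−mL=-12/65 → turn -1·90°
n=1: pose=(5,-7,S); sL=60/149, sR=20/39; mL=10/39, mR=320/5811; mL+mR=1810/5811 → advance +1; mR−mL=-30/149 → turn -1·90°
n=2: pose=(5,-8,W); sL=120/173, sR=120/169; mL=60/169, mR=240/29237; mL+mR=10620/29237 → advance +1; mR−mL=-60/173 → turn -1·90°
n=3: pose=(4,-8,N); sL=3/5, sR=6/13; mL=3/13, mR=-9/130; mL+mR=21/130 → advance +1; mR−mL=-3/10 → turn -1·90°
n=4: pose=(4,-7,E); sL=24/65, sR=24/65; mL=12/65, mR=0; mL+mR=12/65 → advance +1; mR−mL=-12/65 → turn -1·90°
n=5: pose=(5,-7,S); sL=60/149, sR=20/39; mL=10/39, mR=320/5811; mL+mR=1810/5811 → advance +1; mR−mL=-30/149 → turn -1·90°
n=6: pose=(5,-8,W); sL=120/173, sR=120/169; mL=60/169, mR=240/29237; mL+mR=10620/29237 → advance +1; mR−mL=-60/173 → turn -1·90°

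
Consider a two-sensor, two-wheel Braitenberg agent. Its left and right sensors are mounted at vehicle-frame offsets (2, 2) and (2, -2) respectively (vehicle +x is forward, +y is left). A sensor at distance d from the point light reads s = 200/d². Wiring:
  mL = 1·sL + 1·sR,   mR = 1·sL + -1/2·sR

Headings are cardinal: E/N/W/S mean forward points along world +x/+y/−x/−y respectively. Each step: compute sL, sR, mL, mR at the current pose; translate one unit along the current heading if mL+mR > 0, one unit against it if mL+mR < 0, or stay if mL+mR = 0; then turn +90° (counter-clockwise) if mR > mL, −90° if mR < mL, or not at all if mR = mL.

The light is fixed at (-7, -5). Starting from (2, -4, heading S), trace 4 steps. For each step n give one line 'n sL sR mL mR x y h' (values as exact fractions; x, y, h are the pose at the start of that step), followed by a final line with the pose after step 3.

n=0: pose=(2,-4,S); sL=100/61, sR=4; mL=344/61, mR=-22/61; mL+mR=322/61 → advance +1; mR−mL=-6 → turn -1·90°
n=1: pose=(2,-5,W); sL=200/53, sR=200/53; mL=400/53, mR=100/53; mL+mR=500/53 → advance +1; mR−mL=-300/53 → turn -1·90°
n=2: pose=(1,-5,N); sL=5, sR=25/13; mL=90/13, mR=105/26; mL+mR=285/26 → advance +1; mR−mL=-75/26 → turn -1·90°
n=3: pose=(1,-4,E); sL=200/109, sR=200/101; mL=42000/11009, mR=9300/11009; mL+mR=51300/11009 → advance +1; mR−mL=-300/101 → turn -1·90°

0 100/61 4 344/61 -22/61 2 -4 S
1 200/53 200/53 400/53 100/53 2 -5 W
2 5 25/13 90/13 105/26 1 -5 N
3 200/109 200/101 42000/11009 9300/11009 1 -4 E
final 2 -4 S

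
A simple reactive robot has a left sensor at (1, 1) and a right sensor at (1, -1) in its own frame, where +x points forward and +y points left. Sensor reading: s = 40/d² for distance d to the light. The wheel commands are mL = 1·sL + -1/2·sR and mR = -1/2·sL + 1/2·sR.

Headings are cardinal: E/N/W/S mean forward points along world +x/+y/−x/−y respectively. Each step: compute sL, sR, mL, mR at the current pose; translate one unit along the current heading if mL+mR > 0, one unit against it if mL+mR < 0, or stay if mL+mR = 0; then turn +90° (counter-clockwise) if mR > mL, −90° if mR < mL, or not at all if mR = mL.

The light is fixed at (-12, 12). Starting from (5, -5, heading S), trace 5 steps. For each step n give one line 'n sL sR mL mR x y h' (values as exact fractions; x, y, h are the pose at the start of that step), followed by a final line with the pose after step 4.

n=0: pose=(5,-5,S); sL=5/81, sR=2/29; mL=64/2349, mR=17/4698; mL+mR=5/162 → advance +1; mR−mL=-37/1566 → turn -1·90°
n=1: pose=(5,-6,W); sL=40/617, sR=8/109; mL=1892/67253, mR=288/67253; mL+mR=20/617 → advance +1; mR−mL=-1604/67253 → turn -1·90°
n=2: pose=(4,-6,N); sL=20/257, sR=20/289; mL=3210/74273, mR=-320/74273; mL+mR=10/257 → advance +1; mR−mL=-3530/74273 → turn -1·90°
n=3: pose=(4,-5,E); sL=8/109, sR=40/613; mL=2724/66817, mR=-272/66817; mL+mR=4/109 → advance +1; mR−mL=-2996/66817 → turn -1·90°
n=4: pose=(5,-5,S); sL=5/81, sR=2/29; mL=64/2349, mR=17/4698; mL+mR=5/162 → advance +1; mR−mL=-37/1566 → turn -1·90°

0 5/81 2/29 64/2349 17/4698 5 -5 S
1 40/617 8/109 1892/67253 288/67253 5 -6 W
2 20/257 20/289 3210/74273 -320/74273 4 -6 N
3 8/109 40/613 2724/66817 -272/66817 4 -5 E
4 5/81 2/29 64/2349 17/4698 5 -5 S
final 5 -6 W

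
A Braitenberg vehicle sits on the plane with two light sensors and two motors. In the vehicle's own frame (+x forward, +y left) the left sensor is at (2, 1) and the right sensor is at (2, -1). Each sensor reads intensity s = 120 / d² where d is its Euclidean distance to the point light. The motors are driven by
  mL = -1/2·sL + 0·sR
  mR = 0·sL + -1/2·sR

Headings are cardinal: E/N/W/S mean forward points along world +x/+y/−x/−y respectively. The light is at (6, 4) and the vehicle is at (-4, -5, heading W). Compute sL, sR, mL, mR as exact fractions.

30/61 15/26 -15/61 -15/52

left sensor world pos  = (-6, -6); dL² = 244
right sensor world pos = (-6, -4); dR² = 208
sL = 120/244 = 30/61
sR = 120/208 = 15/26
mL = -1/2·sL + 0·sR = -15/61
mR = 0·sL + -1/2·sR = -15/52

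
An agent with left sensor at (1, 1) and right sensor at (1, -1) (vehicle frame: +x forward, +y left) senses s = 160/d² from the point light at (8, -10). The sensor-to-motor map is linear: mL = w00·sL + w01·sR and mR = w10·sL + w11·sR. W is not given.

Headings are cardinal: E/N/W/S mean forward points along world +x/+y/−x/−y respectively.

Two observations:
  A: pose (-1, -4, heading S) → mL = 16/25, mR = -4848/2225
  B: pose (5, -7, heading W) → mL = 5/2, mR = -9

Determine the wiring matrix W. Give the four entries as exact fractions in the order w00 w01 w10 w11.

0 1/2 -1/2 -1

obs A: pose=(-1,-4,S) → sL=160/89, sR=32/25, mL=16/25, mR=-4848/2225
obs B: pose=(5,-7,W) → sL=8, sR=5, mL=5/2, mR=-9
sensor matrix S = [[160/89, 32/25], [8, 5]]; det S = -2784/2225
solve [mL_A; mL_B] = S·[w00; w01] and [mR_A; mR_B] = S·[w10; w11]:
  w00 = 0, w01 = 1/2, w10 = -1/2, w11 = -1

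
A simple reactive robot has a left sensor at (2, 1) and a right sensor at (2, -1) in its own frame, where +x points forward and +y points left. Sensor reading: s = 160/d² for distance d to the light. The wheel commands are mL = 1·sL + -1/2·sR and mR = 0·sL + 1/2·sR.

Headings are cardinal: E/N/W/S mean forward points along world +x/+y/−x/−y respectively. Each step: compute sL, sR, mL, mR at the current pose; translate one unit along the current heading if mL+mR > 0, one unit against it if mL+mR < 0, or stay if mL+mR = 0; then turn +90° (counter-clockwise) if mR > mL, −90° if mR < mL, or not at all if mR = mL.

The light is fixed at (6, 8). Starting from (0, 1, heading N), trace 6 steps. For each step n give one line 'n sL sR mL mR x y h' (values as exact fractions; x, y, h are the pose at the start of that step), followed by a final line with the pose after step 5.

n=0: pose=(0,1,N); sL=80/37, sR=16/5; mL=104/185, mR=8/5; mL+mR=80/37 → advance +1; mR−mL=192/185 → turn +1·90°
n=1: pose=(0,2,W); sL=160/113, sR=160/89; mL=5200/10057, mR=80/89; mL+mR=160/113 → advance +1; mR−mL=3840/10057 → turn +1·90°
n=2: pose=(-1,2,S); sL=8/5, sR=5/4; mL=39/40, mR=5/8; mL+mR=8/5 → advance +1; mR−mL=-7/20 → turn -1·90°
n=3: pose=(-1,1,W); sL=32/29, sR=160/117; mL=1424/3393, mR=80/117; mL+mR=32/29 → advance +1; mR−mL=896/3393 → turn +1·90°
n=4: pose=(-2,1,S); sL=16/13, sR=80/81; mL=776/1053, mR=40/81; mL+mR=16/13 → advance +1; mR−mL=-256/1053 → turn -1·90°
n=5: pose=(-2,0,W); sL=160/181, sR=160/149; mL=9360/26969, mR=80/149; mL+mR=160/181 → advance +1; mR−mL=5120/26969 → turn +1·90°

0 80/37 16/5 104/185 8/5 0 1 N
1 160/113 160/89 5200/10057 80/89 0 2 W
2 8/5 5/4 39/40 5/8 -1 2 S
3 32/29 160/117 1424/3393 80/117 -1 1 W
4 16/13 80/81 776/1053 40/81 -2 1 S
5 160/181 160/149 9360/26969 80/149 -2 0 W
final -3 0 S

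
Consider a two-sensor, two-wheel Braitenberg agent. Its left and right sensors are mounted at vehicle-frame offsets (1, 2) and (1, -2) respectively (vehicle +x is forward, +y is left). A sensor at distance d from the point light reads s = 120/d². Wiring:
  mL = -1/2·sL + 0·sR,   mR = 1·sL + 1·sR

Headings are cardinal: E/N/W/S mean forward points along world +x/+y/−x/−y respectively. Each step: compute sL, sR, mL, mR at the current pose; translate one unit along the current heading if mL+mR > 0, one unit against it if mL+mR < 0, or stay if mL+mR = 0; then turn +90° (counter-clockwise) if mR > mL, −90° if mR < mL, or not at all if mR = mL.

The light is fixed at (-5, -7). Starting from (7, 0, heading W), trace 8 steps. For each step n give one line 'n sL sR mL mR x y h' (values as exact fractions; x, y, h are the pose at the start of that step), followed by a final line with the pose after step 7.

n=0: pose=(7,0,W); sL=60/73, sR=60/101; mL=-30/73, mR=10440/7373; mL+mR=7410/7373 → advance +1; mR−mL=13470/7373 → turn +1·90°
n=1: pose=(6,0,S); sL=24/41, sR=40/39; mL=-12/41, mR=2576/1599; mL+mR=2108/1599 → advance +1; mR−mL=3044/1599 → turn +1·90°
n=2: pose=(6,-1,E); sL=15/26, sR=3/4; mL=-15/52, mR=69/52; mL+mR=27/26 → advance +1; mR−mL=21/13 → turn +1·90°
n=3: pose=(7,-1,N); sL=120/149, sR=24/49; mL=-60/149, mR=9456/7301; mL+mR=6516/7301 → advance +1; mR−mL=12396/7301 → turn +1·90°
n=4: pose=(7,0,W); sL=60/73, sR=60/101; mL=-30/73, mR=10440/7373; mL+mR=7410/7373 → advance +1; mR−mL=13470/7373 → turn +1·90°
n=5: pose=(6,0,S); sL=24/41, sR=40/39; mL=-12/41, mR=2576/1599; mL+mR=2108/1599 → advance +1; mR−mL=3044/1599 → turn +1·90°
n=6: pose=(6,-1,E); sL=15/26, sR=3/4; mL=-15/52, mR=69/52; mL+mR=27/26 → advance +1; mR−mL=21/13 → turn +1·90°
n=7: pose=(7,-1,N); sL=120/149, sR=24/49; mL=-60/149, mR=9456/7301; mL+mR=6516/7301 → advance +1; mR−mL=12396/7301 → turn +1·90°

0 60/73 60/101 -30/73 10440/7373 7 0 W
1 24/41 40/39 -12/41 2576/1599 6 0 S
2 15/26 3/4 -15/52 69/52 6 -1 E
3 120/149 24/49 -60/149 9456/7301 7 -1 N
4 60/73 60/101 -30/73 10440/7373 7 0 W
5 24/41 40/39 -12/41 2576/1599 6 0 S
6 15/26 3/4 -15/52 69/52 6 -1 E
7 120/149 24/49 -60/149 9456/7301 7 -1 N
final 7 0 W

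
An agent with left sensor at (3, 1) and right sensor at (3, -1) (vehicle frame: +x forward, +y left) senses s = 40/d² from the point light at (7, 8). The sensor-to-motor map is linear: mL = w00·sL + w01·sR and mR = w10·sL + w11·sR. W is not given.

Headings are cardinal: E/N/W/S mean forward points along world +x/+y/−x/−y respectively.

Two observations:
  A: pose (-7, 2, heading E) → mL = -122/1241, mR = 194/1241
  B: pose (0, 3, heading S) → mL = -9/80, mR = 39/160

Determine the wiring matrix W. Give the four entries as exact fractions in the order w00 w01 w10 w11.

1/2 -1 1 -1/2

obs A: pose=(-7,2,E) → sL=20/73, sR=4/17, mL=-122/1241, mR=194/1241
obs B: pose=(0,3,S) → sL=2/5, sR=5/16, mL=-9/80, mR=39/160
sensor matrix S = [[20/73, 4/17], [2/5, 5/16]]; det S = -211/24820
solve [mL_A; mL_B] = S·[w00; w01] and [mR_A; mR_B] = S·[w10; w11]:
  w00 = 1/2, w01 = -1, w10 = 1, w11 = -1/2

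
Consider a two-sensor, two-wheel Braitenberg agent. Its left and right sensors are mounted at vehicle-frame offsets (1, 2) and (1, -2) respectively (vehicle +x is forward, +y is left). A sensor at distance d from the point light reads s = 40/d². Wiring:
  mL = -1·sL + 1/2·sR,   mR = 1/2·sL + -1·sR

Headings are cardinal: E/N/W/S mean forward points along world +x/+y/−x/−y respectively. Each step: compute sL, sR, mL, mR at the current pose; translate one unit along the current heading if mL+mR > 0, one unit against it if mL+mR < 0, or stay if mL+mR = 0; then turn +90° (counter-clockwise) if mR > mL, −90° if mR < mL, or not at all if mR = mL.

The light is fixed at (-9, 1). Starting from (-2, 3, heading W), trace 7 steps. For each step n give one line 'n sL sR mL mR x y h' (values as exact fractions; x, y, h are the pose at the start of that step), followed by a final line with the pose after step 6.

0 10/9 10/13 -85/117 -25/117 -2 3 W
1 40/101 40/37 540/3737 -3300/3737 -1 3 S
2 4/5 20/37 -98/185 -26/185 -1 4 W
3 8/25 40/53 76/1325 -788/1325 0 4 S
4 10/17 2/5 -33/85 -9/85 0 5 W
5 40/153 40/73 140/11169 -4660/11169 1 5 S
6 4/9 4/13 -34/117 -10/117 1 6 W
final 2 6 S

n=0: pose=(-2,3,W); sL=10/9, sR=10/13; mL=-85/117, mR=-25/117; mL+mR=-110/117 → advance -1; mR−mL=20/39 → turn +1·90°
n=1: pose=(-1,3,S); sL=40/101, sR=40/37; mL=540/3737, mR=-3300/3737; mL+mR=-2760/3737 → advance -1; mR−mL=-3840/3737 → turn -1·90°
n=2: pose=(-1,4,W); sL=4/5, sR=20/37; mL=-98/185, mR=-26/185; mL+mR=-124/185 → advance -1; mR−mL=72/185 → turn +1·90°
n=3: pose=(0,4,S); sL=8/25, sR=40/53; mL=76/1325, mR=-788/1325; mL+mR=-712/1325 → advance -1; mR−mL=-864/1325 → turn -1·90°
n=4: pose=(0,5,W); sL=10/17, sR=2/5; mL=-33/85, mR=-9/85; mL+mR=-42/85 → advance -1; mR−mL=24/85 → turn +1·90°
n=5: pose=(1,5,S); sL=40/153, sR=40/73; mL=140/11169, mR=-4660/11169; mL+mR=-4520/11169 → advance -1; mR−mL=-1600/3723 → turn -1·90°
n=6: pose=(1,6,W); sL=4/9, sR=4/13; mL=-34/117, mR=-10/117; mL+mR=-44/117 → advance -1; mR−mL=8/39 → turn +1·90°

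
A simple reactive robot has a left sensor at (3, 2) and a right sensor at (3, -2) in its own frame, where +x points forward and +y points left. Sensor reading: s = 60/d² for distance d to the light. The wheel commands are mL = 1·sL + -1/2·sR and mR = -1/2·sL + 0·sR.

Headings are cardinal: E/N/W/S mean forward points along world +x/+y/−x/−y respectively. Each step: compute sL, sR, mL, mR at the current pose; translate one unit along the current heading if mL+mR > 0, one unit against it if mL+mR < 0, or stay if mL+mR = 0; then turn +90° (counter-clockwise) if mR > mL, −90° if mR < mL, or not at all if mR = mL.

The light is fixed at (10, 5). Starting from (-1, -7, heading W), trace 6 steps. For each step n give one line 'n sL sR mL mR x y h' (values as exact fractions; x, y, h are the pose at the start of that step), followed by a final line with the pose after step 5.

0 15/98 15/74 375/7252 -15/196 -1 -7 W
1 4/15 12/29 26/435 -2/15 0 -7 N
2 6/17 30/137 567/2329 -3/17 0 -8 E
3 12/61 60/377 2694/22997 -6/61 1 -8 S
4 3/20 5/24 11/240 -3/40 1 -9 W
5 60/221 60/157 2790/34697 -30/221 2 -9 N
final 2 -10 E

n=0: pose=(-1,-7,W); sL=15/98, sR=15/74; mL=375/7252, mR=-15/196; mL+mR=-45/1813 → advance -1; mR−mL=-465/3626 → turn -1·90°
n=1: pose=(0,-7,N); sL=4/15, sR=12/29; mL=26/435, mR=-2/15; mL+mR=-32/435 → advance -1; mR−mL=-28/145 → turn -1·90°
n=2: pose=(0,-8,E); sL=6/17, sR=30/137; mL=567/2329, mR=-3/17; mL+mR=156/2329 → advance +1; mR−mL=-978/2329 → turn -1·90°
n=3: pose=(1,-8,S); sL=12/61, sR=60/377; mL=2694/22997, mR=-6/61; mL+mR=432/22997 → advance +1; mR−mL=-4956/22997 → turn -1·90°
n=4: pose=(1,-9,W); sL=3/20, sR=5/24; mL=11/240, mR=-3/40; mL+mR=-7/240 → advance -1; mR−mL=-29/240 → turn -1·90°
n=5: pose=(2,-9,N); sL=60/221, sR=60/157; mL=2790/34697, mR=-30/221; mL+mR=-1920/34697 → advance -1; mR−mL=-7500/34697 → turn -1·90°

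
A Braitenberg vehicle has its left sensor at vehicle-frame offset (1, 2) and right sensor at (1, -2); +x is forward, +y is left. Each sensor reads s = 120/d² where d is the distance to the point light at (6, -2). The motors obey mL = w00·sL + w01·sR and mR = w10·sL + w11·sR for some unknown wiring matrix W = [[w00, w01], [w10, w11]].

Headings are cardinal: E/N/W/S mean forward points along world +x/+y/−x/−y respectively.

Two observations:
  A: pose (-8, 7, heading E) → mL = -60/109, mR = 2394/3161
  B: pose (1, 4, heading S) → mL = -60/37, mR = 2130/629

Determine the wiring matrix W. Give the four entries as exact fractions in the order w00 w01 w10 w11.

0 -1 1/2 1

obs A: pose=(-8,7,E) → sL=12/29, sR=60/109, mL=-60/109, mR=2394/3161
obs B: pose=(1,4,S) → sL=60/17, sR=60/37, mL=-60/37, mR=2130/629
sensor matrix S = [[12/29, 60/109], [60/17, 60/37]]; det S = -2528640/1988269
solve [mL_A; mL_B] = S·[w00; w01] and [mR_A; mR_B] = S·[w10; w11]:
  w00 = 0, w01 = -1, w10 = 1/2, w11 = 1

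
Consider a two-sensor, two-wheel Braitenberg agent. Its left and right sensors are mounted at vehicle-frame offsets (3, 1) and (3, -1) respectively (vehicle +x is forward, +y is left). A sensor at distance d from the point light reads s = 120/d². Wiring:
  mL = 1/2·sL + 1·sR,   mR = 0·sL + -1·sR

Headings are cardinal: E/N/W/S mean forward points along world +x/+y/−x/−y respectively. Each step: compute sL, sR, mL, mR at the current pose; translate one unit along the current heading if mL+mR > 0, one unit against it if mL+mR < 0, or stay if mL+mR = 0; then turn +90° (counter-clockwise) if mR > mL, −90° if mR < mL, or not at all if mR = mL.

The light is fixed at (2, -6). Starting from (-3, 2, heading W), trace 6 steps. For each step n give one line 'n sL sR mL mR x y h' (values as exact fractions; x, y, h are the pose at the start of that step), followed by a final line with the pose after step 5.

0 120/113 24/29 4452/3277 -24/29 -3 2 W
1 12/17 60/73 1458/1241 -60/73 -4 2 N
2 120/109 120/73 17460/7957 -120/73 -4 3 E
3 30/13 5/3 110/39 -5/3 -3 3 S
4 120/113 24/29 4452/3277 -24/29 -3 2 W
5 12/17 60/73 1458/1241 -60/73 -4 2 N
final -4 3 E

n=0: pose=(-3,2,W); sL=120/113, sR=24/29; mL=4452/3277, mR=-24/29; mL+mR=60/113 → advance +1; mR−mL=-7164/3277 → turn -1·90°
n=1: pose=(-4,2,N); sL=12/17, sR=60/73; mL=1458/1241, mR=-60/73; mL+mR=6/17 → advance +1; mR−mL=-2478/1241 → turn -1·90°
n=2: pose=(-4,3,E); sL=120/109, sR=120/73; mL=17460/7957, mR=-120/73; mL+mR=60/109 → advance +1; mR−mL=-30540/7957 → turn -1·90°
n=3: pose=(-3,3,S); sL=30/13, sR=5/3; mL=110/39, mR=-5/3; mL+mR=15/13 → advance +1; mR−mL=-175/39 → turn -1·90°
n=4: pose=(-3,2,W); sL=120/113, sR=24/29; mL=4452/3277, mR=-24/29; mL+mR=60/113 → advance +1; mR−mL=-7164/3277 → turn -1·90°
n=5: pose=(-4,2,N); sL=12/17, sR=60/73; mL=1458/1241, mR=-60/73; mL+mR=6/17 → advance +1; mR−mL=-2478/1241 → turn -1·90°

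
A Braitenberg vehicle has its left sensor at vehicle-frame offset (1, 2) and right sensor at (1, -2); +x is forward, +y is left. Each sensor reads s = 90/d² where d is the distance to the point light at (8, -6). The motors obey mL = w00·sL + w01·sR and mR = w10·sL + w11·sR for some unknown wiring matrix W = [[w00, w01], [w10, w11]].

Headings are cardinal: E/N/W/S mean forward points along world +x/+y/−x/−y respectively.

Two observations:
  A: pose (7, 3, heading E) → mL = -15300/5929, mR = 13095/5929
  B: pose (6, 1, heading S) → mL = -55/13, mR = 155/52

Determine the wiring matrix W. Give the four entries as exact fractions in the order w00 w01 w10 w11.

-1 -1 1/2 1

obs A: pose=(7,3,E) → sL=90/121, sR=90/49, mL=-15300/5929, mR=13095/5929
obs B: pose=(6,1,S) → sL=5/2, sR=45/26, mL=-55/13, mR=155/52
sensor matrix S = [[90/121, 90/49], [5/2, 45/26]]; det S = -254700/77077
solve [mL_A; mL_B] = S·[w00; w01] and [mR_A; mR_B] = S·[w10; w11]:
  w00 = -1, w01 = -1, w10 = 1/2, w11 = 1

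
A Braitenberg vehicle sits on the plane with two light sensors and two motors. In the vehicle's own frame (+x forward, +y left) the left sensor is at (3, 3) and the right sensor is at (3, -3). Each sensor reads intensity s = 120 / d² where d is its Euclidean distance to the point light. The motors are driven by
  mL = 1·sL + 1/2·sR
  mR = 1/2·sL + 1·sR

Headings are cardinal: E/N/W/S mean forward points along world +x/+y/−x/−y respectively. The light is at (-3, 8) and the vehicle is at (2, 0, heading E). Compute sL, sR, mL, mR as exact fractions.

left sensor world pos  = (5, 3); dL² = 89
right sensor world pos = (5, -3); dR² = 185
sL = 120/89 = 120/89
sR = 120/185 = 24/37
mL = 1·sL + 1/2·sR = 5508/3293
mR = 1/2·sL + 1·sR = 4356/3293

120/89 24/37 5508/3293 4356/3293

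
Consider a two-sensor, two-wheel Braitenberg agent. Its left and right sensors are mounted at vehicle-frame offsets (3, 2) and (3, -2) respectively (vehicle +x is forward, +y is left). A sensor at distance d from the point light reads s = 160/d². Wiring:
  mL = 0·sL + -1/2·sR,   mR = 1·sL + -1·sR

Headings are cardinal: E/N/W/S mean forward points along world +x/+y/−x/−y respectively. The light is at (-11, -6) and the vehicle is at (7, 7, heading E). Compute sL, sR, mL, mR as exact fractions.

80/333 80/281 -40/281 -4160/93573

left sensor world pos  = (10, 9); dL² = 666
right sensor world pos = (10, 5); dR² = 562
sL = 160/666 = 80/333
sR = 160/562 = 80/281
mL = 0·sL + -1/2·sR = -40/281
mR = 1·sL + -1·sR = -4160/93573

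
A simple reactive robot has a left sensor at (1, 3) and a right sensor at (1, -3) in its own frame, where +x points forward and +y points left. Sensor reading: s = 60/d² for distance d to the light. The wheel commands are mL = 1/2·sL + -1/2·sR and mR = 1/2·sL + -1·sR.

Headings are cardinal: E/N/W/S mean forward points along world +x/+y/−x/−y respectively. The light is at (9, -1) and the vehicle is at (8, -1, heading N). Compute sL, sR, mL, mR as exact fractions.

left sensor world pos  = (5, 0); dL² = 17
right sensor world pos = (11, 0); dR² = 5
sL = 60/17 = 60/17
sR = 60/5 = 12
mL = 1/2·sL + -1/2·sR = -72/17
mR = 1/2·sL + -1·sR = -174/17

60/17 12 -72/17 -174/17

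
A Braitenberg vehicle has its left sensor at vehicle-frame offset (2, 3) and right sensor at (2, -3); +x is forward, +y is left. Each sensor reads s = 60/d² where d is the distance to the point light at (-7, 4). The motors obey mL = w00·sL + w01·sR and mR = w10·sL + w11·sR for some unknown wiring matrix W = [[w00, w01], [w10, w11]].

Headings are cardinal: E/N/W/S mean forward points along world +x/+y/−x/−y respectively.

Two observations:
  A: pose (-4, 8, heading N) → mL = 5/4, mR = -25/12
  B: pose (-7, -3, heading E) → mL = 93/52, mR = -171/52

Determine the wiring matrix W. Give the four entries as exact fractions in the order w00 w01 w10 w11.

1/2 1/2 -1 -1/2

obs A: pose=(-4,8,N) → sL=5/3, sR=5/6, mL=5/4, mR=-25/12
obs B: pose=(-7,-3,E) → sL=3, sR=15/26, mL=93/52, mR=-171/52
sensor matrix S = [[5/3, 5/6], [3, 15/26]]; det S = -20/13
solve [mL_A; mL_B] = S·[w00; w01] and [mR_A; mR_B] = S·[w10; w11]:
  w00 = 1/2, w01 = 1/2, w10 = -1, w11 = -1/2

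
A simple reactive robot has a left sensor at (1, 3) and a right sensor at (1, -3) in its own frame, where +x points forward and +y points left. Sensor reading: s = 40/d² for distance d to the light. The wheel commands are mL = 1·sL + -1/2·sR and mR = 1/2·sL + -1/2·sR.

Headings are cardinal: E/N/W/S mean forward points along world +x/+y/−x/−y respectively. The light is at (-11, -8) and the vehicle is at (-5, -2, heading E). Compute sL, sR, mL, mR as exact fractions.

4/13 20/29 -14/377 -72/377

left sensor world pos  = (-4, 1); dL² = 130
right sensor world pos = (-4, -5); dR² = 58
sL = 40/130 = 4/13
sR = 40/58 = 20/29
mL = 1·sL + -1/2·sR = -14/377
mR = 1/2·sL + -1/2·sR = -72/377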